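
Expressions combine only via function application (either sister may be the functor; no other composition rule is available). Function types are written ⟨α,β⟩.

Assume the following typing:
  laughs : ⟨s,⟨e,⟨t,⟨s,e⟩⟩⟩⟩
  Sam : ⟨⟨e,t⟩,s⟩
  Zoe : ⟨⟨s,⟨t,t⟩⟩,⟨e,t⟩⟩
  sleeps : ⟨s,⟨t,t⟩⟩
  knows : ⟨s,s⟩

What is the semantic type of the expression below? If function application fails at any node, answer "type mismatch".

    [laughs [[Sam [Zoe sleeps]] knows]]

At [Zoe sleeps], Zoe : ⟨⟨s,⟨t,t⟩⟩,⟨e,t⟩⟩ takes sleeps : ⟨s,⟨t,t⟩⟩, giving ⟨e,t⟩.
At [Sam [Zoe sleeps]], Sam : ⟨⟨e,t⟩,s⟩ takes [Zoe sleeps] : ⟨e,t⟩, giving s.
At [[Sam [Zoe sleeps]] knows], knows : ⟨s,s⟩ takes [Sam [Zoe sleeps]] : s, giving s.
At [laughs [[Sam [Zoe sleeps]] knows]], laughs : ⟨s,⟨e,⟨t,⟨s,e⟩⟩⟩⟩ takes [[Sam [Zoe sleeps]] knows] : s, giving ⟨e,⟨t,⟨s,e⟩⟩⟩.

⟨e,⟨t,⟨s,e⟩⟩⟩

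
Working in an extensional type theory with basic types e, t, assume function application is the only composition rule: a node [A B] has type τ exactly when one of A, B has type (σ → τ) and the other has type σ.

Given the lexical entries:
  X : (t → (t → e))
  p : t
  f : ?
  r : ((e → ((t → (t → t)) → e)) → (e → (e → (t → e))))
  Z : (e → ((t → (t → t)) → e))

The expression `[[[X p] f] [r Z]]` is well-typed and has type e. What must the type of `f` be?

At [[[X p] f] [r Z]] (required: e): [r Z] is (e → (e → (t → e))), which is not a function with range e; hence [[X p] f] is the functor — type ((e → (e → (t → e))) → e).
At [[X p] f] (required: ((e → (e → (t → e))) → e)): [X p] is (t → e), which is not a function with range ((e → (e → (t → e))) → e); hence f is the functor — type ((t → e) → ((e → (e → (t → e))) → e)).

((t → e) → ((e → (e → (t → e))) → e))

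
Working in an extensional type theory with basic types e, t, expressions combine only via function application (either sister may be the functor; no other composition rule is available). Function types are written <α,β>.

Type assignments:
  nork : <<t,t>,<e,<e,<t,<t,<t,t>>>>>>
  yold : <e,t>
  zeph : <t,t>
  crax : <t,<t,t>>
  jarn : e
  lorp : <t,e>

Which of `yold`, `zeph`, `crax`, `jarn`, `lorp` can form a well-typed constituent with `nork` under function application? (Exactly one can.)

yold : <e,t> — no; nork wants <t,t>, and yold wants e.
zeph — combines: nork : <<t,t>,<e,<e,<t,<t,<t,t>>>>>> takes zeph : <t,t> as argument, giving <e,<e,<t,<t,<t,t>>>>>.
crax : <t,<t,t>> — no; nork wants <t,t>, and crax wants t.
jarn : e — no; nork wants <t,t>, and jarn wants nothing (atomic).
lorp : <t,e> — no; nork wants <t,t>, and lorp wants t.

zeph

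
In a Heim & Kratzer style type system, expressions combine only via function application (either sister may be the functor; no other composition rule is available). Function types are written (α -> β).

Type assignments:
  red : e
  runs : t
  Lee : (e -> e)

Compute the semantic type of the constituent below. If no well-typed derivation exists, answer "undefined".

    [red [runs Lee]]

At [runs Lee]: neither t nor (e -> e) can take the other as argument; the node is ill-typed.

undefined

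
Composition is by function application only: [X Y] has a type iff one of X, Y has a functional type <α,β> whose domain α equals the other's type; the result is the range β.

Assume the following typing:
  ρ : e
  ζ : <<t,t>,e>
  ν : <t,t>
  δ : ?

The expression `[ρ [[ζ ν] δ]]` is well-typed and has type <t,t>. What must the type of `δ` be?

[ρ [[ζ ν] δ]] is required to be <t,t>. ρ : e cannot yield <t,t> as functor, so [[ζ ν] δ] : <e,<t,t>>.
[[ζ ν] δ] is required to be <e,<t,t>>. [ζ ν] : e cannot yield <e,<t,t>> as functor, so δ : <e,<e,<t,t>>>.

<e,<e,<t,t>>>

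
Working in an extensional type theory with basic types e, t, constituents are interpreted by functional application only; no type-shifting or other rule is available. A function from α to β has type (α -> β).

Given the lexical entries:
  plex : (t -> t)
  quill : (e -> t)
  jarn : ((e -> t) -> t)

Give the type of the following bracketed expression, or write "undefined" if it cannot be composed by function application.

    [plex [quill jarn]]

t

[quill jarn]: ((e -> t) -> t) applied to (e -> t) yields t.
[plex [quill jarn]]: (t -> t) applied to t yields t.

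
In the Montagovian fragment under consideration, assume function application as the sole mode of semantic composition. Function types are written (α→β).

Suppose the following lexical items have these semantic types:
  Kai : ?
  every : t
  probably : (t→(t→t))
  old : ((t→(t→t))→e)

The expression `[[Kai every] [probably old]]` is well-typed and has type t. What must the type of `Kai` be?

(t→(e→t))

[[Kai every] [probably old]] must have type t. The sister [probably old] has type e; that is not a function onto t, so [Kai every] must be the functor, of type (e→t).
[Kai every] must have type (e→t). The sister every has type t; that is not a function onto (e→t), so Kai must be the functor, of type (t→(e→t)).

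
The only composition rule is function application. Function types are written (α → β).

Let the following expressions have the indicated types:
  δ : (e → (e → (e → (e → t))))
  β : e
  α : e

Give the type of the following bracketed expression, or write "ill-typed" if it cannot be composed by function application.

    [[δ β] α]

[δ β] — δ of type (e → (e → (e → (e → t)))) combines with β of type e: type (e → (e → (e → t))).
[[δ β] α] — [δ β] of type (e → (e → (e → t))) combines with α of type e: type (e → (e → t)).

(e → (e → t))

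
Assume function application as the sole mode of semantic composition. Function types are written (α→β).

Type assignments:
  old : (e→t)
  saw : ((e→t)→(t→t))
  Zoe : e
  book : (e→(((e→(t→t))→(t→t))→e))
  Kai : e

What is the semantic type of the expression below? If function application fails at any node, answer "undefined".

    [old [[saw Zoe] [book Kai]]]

[saw Zoe]: ((e→t)→(t→t)) with e — neither is a function whose domain matches the other; composition fails here.

undefined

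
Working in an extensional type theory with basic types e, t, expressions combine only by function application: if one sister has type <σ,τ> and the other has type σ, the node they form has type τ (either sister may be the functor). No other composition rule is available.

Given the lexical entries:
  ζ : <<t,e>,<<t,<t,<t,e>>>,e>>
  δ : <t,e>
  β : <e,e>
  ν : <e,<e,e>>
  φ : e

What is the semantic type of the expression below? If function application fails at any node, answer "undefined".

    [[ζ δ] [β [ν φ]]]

[ζ δ] — ζ of type <<t,e>,<<t,<t,<t,e>>>,e>> combines with δ of type <t,e>: type <<t,<t,<t,e>>>,e>.
[ν φ] — ν of type <e,<e,e>> combines with φ of type e: type <e,e>.
[β [ν φ]]: <e,e> with <e,e> — neither is a function whose domain matches the other; composition fails here.

undefined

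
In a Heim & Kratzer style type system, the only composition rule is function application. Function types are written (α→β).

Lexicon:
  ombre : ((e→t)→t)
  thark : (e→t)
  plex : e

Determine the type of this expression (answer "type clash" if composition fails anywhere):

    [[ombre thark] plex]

[ombre thark] — ombre of type ((e→t)→t) combines with thark of type (e→t): type t.
At [[ombre thark] plex]: neither t nor e can take the other as argument; the node is ill-typed.

type clash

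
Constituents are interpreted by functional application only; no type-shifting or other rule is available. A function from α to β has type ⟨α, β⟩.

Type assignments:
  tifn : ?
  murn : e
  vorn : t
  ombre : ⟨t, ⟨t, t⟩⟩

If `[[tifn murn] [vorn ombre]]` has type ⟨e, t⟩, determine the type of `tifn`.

[[tifn murn] [vorn ombre]] is required to be ⟨e, t⟩. [vorn ombre] : ⟨t, t⟩ cannot yield ⟨e, t⟩ as functor, so [tifn murn] : ⟨⟨t, t⟩, ⟨e, t⟩⟩.
[tifn murn] is required to be ⟨⟨t, t⟩, ⟨e, t⟩⟩. murn : e cannot yield ⟨⟨t, t⟩, ⟨e, t⟩⟩ as functor, so tifn : ⟨e, ⟨⟨t, t⟩, ⟨e, t⟩⟩⟩.

⟨e, ⟨⟨t, t⟩, ⟨e, t⟩⟩⟩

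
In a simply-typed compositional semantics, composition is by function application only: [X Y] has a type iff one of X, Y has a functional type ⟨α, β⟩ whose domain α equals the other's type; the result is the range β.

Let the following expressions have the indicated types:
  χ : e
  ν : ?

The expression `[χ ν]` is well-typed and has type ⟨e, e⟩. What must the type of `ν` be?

⟨e, ⟨e, e⟩⟩

[χ ν] is required to be ⟨e, e⟩. χ : e cannot yield ⟨e, e⟩ as functor, so ν : ⟨e, ⟨e, e⟩⟩.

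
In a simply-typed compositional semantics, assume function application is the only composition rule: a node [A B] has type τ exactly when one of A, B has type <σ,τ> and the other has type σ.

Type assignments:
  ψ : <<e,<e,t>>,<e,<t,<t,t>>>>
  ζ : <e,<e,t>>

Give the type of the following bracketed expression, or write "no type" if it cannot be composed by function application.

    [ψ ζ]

[ψ ζ]: ψ is <<e,<e,t>>,<e,<t,<t,t>>>>, ζ is <e,<e,t>>; result <e,<t,<t,t>>>.

<e,<t,<t,t>>>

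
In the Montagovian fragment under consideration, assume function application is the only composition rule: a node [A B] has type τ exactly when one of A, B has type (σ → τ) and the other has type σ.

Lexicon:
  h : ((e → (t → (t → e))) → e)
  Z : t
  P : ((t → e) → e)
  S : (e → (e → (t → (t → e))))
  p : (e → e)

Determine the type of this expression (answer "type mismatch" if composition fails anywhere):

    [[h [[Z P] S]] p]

At [Z P]: neither t nor ((t → e) → e) can take the other as argument; the node is ill-typed.

type mismatch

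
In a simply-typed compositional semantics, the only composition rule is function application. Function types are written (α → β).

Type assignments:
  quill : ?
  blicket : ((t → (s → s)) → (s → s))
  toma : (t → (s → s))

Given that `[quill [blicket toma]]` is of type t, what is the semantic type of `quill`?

((s → s) → t)

For [quill [blicket toma]] to have type t with [blicket toma] of type (s → s), quill must be the function: quill : ((s → s) → t).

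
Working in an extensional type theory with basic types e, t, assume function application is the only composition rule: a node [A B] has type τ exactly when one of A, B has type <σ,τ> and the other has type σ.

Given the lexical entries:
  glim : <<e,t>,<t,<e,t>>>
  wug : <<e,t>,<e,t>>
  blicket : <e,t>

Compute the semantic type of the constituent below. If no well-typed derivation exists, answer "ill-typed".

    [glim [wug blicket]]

<t,<e,t>>

At [wug blicket], wug : <<e,t>,<e,t>> takes blicket : <e,t>, giving <e,t>.
At [glim [wug blicket]], glim : <<e,t>,<t,<e,t>>> takes [wug blicket] : <e,t>, giving <t,<e,t>>.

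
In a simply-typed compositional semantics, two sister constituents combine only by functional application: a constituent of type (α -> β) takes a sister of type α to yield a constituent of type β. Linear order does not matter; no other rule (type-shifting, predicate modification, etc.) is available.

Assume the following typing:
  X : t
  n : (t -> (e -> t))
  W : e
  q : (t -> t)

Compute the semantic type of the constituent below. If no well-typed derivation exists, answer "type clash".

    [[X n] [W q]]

type clash

At [X n], n : (t -> (e -> t)) takes X : t, giving (e -> t).
[W q]: e with (t -> t) — neither is a function whose domain matches the other; composition fails here.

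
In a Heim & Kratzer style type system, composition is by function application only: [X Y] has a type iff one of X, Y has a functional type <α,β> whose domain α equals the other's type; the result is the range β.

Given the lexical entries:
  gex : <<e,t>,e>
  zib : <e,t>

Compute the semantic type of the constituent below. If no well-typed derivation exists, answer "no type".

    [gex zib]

e

[gex zib]: gex is <<e,t>,e>, zib is <e,t>; result e.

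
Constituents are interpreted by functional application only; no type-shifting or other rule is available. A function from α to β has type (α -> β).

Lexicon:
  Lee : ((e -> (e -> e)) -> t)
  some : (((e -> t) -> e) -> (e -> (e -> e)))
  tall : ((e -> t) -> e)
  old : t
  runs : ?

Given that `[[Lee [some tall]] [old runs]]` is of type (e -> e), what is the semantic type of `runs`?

(t -> (t -> (e -> e)))

[[Lee [some tall]] [old runs]] must have type (e -> e). The sister [Lee [some tall]] has type t; that is not a function onto (e -> e), so [old runs] must be the functor, of type (t -> (e -> e)).
[old runs] must have type (t -> (e -> e)). The sister old has type t; that is not a function onto (t -> (e -> e)), so runs must be the functor, of type (t -> (t -> (e -> e))).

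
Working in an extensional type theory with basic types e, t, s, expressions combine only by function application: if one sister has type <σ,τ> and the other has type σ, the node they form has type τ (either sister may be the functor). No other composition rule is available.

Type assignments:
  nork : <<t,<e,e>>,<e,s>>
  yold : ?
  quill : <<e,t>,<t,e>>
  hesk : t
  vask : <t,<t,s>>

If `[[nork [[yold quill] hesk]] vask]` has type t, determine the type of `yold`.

For [[nork [[yold quill] hesk]] vask] to have type t with vask of type <t,<t,s>>, [nork [[yold quill] hesk]] must be the function: [nork [[yold quill] hesk]] : <<t,<t,s>>,t>.
For [nork [[yold quill] hesk]] to have type <<t,<t,s>>,t> with nork of type <<t,<e,e>>,<e,s>>, [[yold quill] hesk] must be the function: [[yold quill] hesk] : <<<t,<e,e>>,<e,s>>,<<t,<t,s>>,t>>.
For [[yold quill] hesk] to have type <<<t,<e,e>>,<e,s>>,<<t,<t,s>>,t>> with hesk of type t, [yold quill] must be the function: [yold quill] : <t,<<<t,<e,e>>,<e,s>>,<<t,<t,s>>,t>>>.
For [yold quill] to have type <t,<<<t,<e,e>>,<e,s>>,<<t,<t,s>>,t>>> with quill of type <<e,t>,<t,e>>, yold must be the function: yold : <<<e,t>,<t,e>>,<t,<<<t,<e,e>>,<e,s>>,<<t,<t,s>>,t>>>>.

<<<e,t>,<t,e>>,<t,<<<t,<e,e>>,<e,s>>,<<t,<t,s>>,t>>>>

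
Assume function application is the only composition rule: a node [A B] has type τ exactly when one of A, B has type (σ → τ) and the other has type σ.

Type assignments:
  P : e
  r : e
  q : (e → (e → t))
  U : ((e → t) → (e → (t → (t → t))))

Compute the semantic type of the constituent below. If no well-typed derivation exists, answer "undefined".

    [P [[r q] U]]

[r q]: q is (e → (e → t)), r is e; result (e → t).
[[r q] U]: U is ((e → t) → (e → (t → (t → t)))), [r q] is (e → t); result (e → (t → (t → t))).
[P [[r q] U]]: [[r q] U] is (e → (t → (t → t))), P is e; result (t → (t → t)).

(t → (t → t))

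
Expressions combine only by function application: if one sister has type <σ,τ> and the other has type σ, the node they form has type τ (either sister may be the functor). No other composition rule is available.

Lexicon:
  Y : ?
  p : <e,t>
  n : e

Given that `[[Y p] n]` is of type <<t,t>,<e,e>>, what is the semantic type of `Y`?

<<e,t>,<e,<<t,t>,<e,e>>>>

For [[Y p] n] to have type <<t,t>,<e,e>> with n of type e, [Y p] must be the function: [Y p] : <e,<<t,t>,<e,e>>>.
For [Y p] to have type <e,<<t,t>,<e,e>>> with p of type <e,t>, Y must be the function: Y : <<e,t>,<e,<<t,t>,<e,e>>>>.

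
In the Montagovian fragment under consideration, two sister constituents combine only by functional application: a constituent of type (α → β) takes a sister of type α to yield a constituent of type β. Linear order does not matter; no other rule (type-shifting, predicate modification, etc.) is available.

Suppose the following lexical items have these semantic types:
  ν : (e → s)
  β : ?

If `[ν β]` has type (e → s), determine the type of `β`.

For [ν β] to have type (e → s) with ν of type (e → s), β must be the function: β : ((e → s) → (e → s)).

((e → s) → (e → s))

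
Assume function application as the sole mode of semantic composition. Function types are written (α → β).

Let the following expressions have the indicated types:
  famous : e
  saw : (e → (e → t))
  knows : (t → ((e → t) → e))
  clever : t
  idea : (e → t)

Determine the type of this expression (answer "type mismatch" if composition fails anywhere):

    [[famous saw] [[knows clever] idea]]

t

[famous saw]: functor saw : (e → (e → t)), argument famous : e; result (e → t).
[knows clever]: functor knows : (t → ((e → t) → e)), argument clever : t; result ((e → t) → e).
[[knows clever] idea]: functor [knows clever] : ((e → t) → e), argument idea : (e → t); result e.
[[famous saw] [[knows clever] idea]]: functor [famous saw] : (e → t), argument [[knows clever] idea] : e; result t.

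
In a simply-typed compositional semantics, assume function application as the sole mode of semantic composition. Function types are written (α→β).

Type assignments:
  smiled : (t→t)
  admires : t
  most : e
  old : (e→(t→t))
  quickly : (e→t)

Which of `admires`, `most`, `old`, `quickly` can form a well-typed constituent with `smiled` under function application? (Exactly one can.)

admires — combines: smiled : (t→t) takes admires : t as argument, giving t.
most : e — smiled needs t; most needs nothing (atomic); neither fits.
old : (e→(t→t)) — smiled needs t; old needs e; neither fits.
quickly : (e→t) — smiled needs t; quickly needs e; neither fits.

admires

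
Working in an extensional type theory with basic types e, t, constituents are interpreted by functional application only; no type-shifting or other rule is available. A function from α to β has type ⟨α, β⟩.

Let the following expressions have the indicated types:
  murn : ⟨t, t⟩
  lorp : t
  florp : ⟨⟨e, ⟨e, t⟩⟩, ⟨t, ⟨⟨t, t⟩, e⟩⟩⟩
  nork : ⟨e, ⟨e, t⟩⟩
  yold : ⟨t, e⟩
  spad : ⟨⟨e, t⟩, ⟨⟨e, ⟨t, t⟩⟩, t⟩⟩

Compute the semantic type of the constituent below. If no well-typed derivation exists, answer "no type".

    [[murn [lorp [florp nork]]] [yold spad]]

At [florp nork], florp : ⟨⟨e, ⟨e, t⟩⟩, ⟨t, ⟨⟨t, t⟩, e⟩⟩⟩ takes nork : ⟨e, ⟨e, t⟩⟩, giving ⟨t, ⟨⟨t, t⟩, e⟩⟩.
At [lorp [florp nork]], [florp nork] : ⟨t, ⟨⟨t, t⟩, e⟩⟩ takes lorp : t, giving ⟨⟨t, t⟩, e⟩.
At [murn [lorp [florp nork]]], [lorp [florp nork]] : ⟨⟨t, t⟩, e⟩ takes murn : ⟨t, t⟩, giving e.
[yold spad]: ⟨t, e⟩ and ⟨⟨e, t⟩, ⟨⟨e, ⟨t, t⟩⟩, t⟩⟩ cannot combine by function application — type clash.

no type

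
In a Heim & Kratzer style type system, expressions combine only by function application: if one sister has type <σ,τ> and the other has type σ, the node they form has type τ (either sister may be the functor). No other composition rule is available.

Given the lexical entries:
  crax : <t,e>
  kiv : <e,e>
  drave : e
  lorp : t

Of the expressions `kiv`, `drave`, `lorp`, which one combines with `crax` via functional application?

lorp

kiv : <e,e> — no; crax wants t, and kiv wants e.
drave : e — no; crax wants t, and drave wants nothing (atomic).
lorp — combines: crax : <t,e> takes lorp : t as argument, giving e.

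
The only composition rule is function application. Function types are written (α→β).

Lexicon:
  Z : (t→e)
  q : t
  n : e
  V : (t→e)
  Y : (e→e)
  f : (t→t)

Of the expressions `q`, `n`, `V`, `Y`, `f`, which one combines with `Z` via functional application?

q

q — combines: Z : (t→e) takes q : t as argument, giving e.
n : e — neither side's domain matches the other.
V : (t→e) — neither side's domain matches the other.
Y : (e→e) — neither side's domain matches the other.
f : (t→t) — neither side's domain matches the other.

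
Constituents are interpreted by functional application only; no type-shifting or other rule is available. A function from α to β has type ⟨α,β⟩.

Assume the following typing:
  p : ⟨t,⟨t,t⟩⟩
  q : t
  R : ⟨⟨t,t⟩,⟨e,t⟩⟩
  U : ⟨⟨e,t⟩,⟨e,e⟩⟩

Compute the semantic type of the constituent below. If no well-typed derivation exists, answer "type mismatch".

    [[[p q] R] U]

[p q] — p of type ⟨t,⟨t,t⟩⟩ combines with q of type t: type ⟨t,t⟩.
[[p q] R] — R of type ⟨⟨t,t⟩,⟨e,t⟩⟩ combines with [p q] of type ⟨t,t⟩: type ⟨e,t⟩.
[[[p q] R] U] — U of type ⟨⟨e,t⟩,⟨e,e⟩⟩ combines with [[p q] R] of type ⟨e,t⟩: type ⟨e,e⟩.

⟨e,e⟩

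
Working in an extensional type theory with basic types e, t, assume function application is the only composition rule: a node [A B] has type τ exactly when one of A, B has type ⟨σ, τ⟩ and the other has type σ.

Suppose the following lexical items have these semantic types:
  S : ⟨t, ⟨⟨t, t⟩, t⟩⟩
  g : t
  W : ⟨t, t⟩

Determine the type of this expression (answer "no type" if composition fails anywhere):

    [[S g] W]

t

[S g]: ⟨t, ⟨⟨t, t⟩, t⟩⟩ applied to t yields ⟨⟨t, t⟩, t⟩.
[[S g] W]: ⟨⟨t, t⟩, t⟩ applied to ⟨t, t⟩ yields t.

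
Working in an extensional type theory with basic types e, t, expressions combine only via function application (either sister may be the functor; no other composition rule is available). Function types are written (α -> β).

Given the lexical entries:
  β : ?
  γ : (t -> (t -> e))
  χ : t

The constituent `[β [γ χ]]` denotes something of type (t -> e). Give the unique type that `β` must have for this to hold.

((t -> e) -> (t -> e))

For [β [γ χ]] to have type (t -> e) with [γ χ] of type (t -> e), β must be the function: β : ((t -> e) -> (t -> e)).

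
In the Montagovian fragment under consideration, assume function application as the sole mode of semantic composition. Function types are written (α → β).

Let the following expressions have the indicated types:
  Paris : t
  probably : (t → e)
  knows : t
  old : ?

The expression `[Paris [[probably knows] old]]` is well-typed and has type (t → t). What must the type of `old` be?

At [Paris [[probably knows] old]] (required: (t → t)): Paris is t, which is not a function with range (t → t); hence [[probably knows] old] is the functor — type (t → (t → t)).
At [[probably knows] old] (required: (t → (t → t))): [probably knows] is e, which is not a function with range (t → (t → t)); hence old is the functor — type (e → (t → (t → t))).

(e → (t → (t → t)))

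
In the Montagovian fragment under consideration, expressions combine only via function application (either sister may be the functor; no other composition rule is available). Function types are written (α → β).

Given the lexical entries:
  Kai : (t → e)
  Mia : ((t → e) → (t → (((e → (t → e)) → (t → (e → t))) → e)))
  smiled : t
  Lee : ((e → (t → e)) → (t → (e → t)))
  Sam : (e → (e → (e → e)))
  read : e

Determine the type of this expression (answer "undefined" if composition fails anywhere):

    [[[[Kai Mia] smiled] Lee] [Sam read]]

(e → e)

[Kai Mia]: functor Mia : ((t → e) → (t → (((e → (t → e)) → (t → (e → t))) → e))), argument Kai : (t → e); result (t → (((e → (t → e)) → (t → (e → t))) → e)).
[[Kai Mia] smiled]: functor [Kai Mia] : (t → (((e → (t → e)) → (t → (e → t))) → e)), argument smiled : t; result (((e → (t → e)) → (t → (e → t))) → e).
[[[Kai Mia] smiled] Lee]: functor [[Kai Mia] smiled] : (((e → (t → e)) → (t → (e → t))) → e), argument Lee : ((e → (t → e)) → (t → (e → t))); result e.
[Sam read]: functor Sam : (e → (e → (e → e))), argument read : e; result (e → (e → e)).
[[[[Kai Mia] smiled] Lee] [Sam read]]: functor [Sam read] : (e → (e → e)), argument [[[Kai Mia] smiled] Lee] : e; result (e → e).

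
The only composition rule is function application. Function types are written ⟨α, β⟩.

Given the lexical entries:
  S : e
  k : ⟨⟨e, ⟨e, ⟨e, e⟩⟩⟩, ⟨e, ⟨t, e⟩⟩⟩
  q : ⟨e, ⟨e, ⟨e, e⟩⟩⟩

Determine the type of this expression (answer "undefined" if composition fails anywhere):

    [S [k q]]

[k q] — k of type ⟨⟨e, ⟨e, ⟨e, e⟩⟩⟩, ⟨e, ⟨t, e⟩⟩⟩ combines with q of type ⟨e, ⟨e, ⟨e, e⟩⟩⟩: type ⟨e, ⟨t, e⟩⟩.
[S [k q]] — [k q] of type ⟨e, ⟨t, e⟩⟩ combines with S of type e: type ⟨t, e⟩.

⟨t, e⟩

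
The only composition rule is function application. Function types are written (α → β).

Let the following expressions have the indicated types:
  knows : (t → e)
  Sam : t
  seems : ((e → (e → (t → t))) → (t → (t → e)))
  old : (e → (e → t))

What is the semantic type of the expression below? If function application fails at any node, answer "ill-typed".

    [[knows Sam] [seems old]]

[knows Sam]: functor knows : (t → e), argument Sam : t; result e.
[seems old]: ((e → (e → (t → t))) → (t → (t → e))) and (e → (e → t)) cannot combine by function application — type clash.

ill-typed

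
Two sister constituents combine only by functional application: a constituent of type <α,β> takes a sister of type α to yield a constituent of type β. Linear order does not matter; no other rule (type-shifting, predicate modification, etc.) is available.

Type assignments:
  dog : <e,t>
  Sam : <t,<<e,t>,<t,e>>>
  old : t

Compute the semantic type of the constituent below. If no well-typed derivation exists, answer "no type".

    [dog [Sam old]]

[Sam old]: functor Sam : <t,<<e,t>,<t,e>>>, argument old : t; result <<e,t>,<t,e>>.
[dog [Sam old]]: functor [Sam old] : <<e,t>,<t,e>>, argument dog : <e,t>; result <t,e>.

<t,e>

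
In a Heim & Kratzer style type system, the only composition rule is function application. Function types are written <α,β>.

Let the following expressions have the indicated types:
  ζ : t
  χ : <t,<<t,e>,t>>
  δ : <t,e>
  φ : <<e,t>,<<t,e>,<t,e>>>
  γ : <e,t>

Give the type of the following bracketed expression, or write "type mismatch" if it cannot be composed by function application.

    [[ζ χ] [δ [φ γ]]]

[ζ χ] — χ of type <t,<<t,e>,t>> combines with ζ of type t: type <<t,e>,t>.
[φ γ] — φ of type <<e,t>,<<t,e>,<t,e>>> combines with γ of type <e,t>: type <<t,e>,<t,e>>.
[δ [φ γ]] — [φ γ] of type <<t,e>,<t,e>> combines with δ of type <t,e>: type <t,e>.
[[ζ χ] [δ [φ γ]]] — [ζ χ] of type <<t,e>,t> combines with [δ [φ γ]] of type <t,e>: type t.

t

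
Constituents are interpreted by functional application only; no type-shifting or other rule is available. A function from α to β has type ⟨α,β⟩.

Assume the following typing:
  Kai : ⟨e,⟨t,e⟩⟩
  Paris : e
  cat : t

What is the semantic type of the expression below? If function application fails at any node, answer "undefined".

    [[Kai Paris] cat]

[Kai Paris]: functor Kai : ⟨e,⟨t,e⟩⟩, argument Paris : e; result ⟨t,e⟩.
[[Kai Paris] cat]: functor [Kai Paris] : ⟨t,e⟩, argument cat : t; result e.

e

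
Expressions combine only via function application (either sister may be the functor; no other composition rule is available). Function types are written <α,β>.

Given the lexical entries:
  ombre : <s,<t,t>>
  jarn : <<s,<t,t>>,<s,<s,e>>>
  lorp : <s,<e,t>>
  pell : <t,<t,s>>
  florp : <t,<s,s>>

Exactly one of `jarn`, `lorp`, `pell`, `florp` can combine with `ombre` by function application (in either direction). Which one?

jarn — combines: jarn : <<s,<t,t>>,<s,<s,e>>> takes ombre : <s,<t,t>> as argument, giving <s,<s,e>>.
lorp : <s,<e,t>> — no; ombre wants s, and lorp wants s.
pell : <t,<t,s>> — no; ombre wants s, and pell wants t.
florp : <t,<s,s>> — no; ombre wants s, and florp wants t.

jarn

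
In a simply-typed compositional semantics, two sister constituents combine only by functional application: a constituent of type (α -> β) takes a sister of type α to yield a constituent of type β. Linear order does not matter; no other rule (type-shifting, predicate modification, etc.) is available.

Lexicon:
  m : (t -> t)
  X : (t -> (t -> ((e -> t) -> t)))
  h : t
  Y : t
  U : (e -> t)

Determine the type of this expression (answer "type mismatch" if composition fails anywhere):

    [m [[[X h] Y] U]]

[X h] — X of type (t -> (t -> ((e -> t) -> t))) combines with h of type t: type (t -> ((e -> t) -> t)).
[[X h] Y] — [X h] of type (t -> ((e -> t) -> t)) combines with Y of type t: type ((e -> t) -> t).
[[[X h] Y] U] — [[X h] Y] of type ((e -> t) -> t) combines with U of type (e -> t): type t.
[m [[[X h] Y] U]] — m of type (t -> t) combines with [[[X h] Y] U] of type t: type t.

t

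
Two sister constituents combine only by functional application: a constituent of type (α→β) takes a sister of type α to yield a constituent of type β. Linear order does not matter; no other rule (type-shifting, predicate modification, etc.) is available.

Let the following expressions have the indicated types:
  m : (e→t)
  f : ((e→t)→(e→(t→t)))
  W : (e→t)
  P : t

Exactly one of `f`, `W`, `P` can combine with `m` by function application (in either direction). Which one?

f

f — combines: f : ((e→t)→(e→(t→t))) takes m : (e→t) as argument, giving (e→(t→t)).
W : (e→t) — m needs e; W needs e; neither fits.
P : t — m needs e; P needs nothing (atomic); neither fits.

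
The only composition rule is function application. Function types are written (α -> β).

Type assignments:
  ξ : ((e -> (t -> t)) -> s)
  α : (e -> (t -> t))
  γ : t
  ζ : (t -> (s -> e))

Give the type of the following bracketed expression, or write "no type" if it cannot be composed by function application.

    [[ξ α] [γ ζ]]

e

[ξ α]: ((e -> (t -> t)) -> s) applied to (e -> (t -> t)) yields s.
[γ ζ]: (t -> (s -> e)) applied to t yields (s -> e).
[[ξ α] [γ ζ]]: (s -> e) applied to s yields e.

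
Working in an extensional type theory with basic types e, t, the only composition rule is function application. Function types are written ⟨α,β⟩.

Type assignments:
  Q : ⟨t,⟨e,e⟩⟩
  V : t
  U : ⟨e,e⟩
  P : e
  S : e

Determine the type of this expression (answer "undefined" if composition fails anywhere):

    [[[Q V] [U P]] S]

[Q V]: Q is ⟨t,⟨e,e⟩⟩, V is t; result ⟨e,e⟩.
[U P]: U is ⟨e,e⟩, P is e; result e.
[[Q V] [U P]]: [Q V] is ⟨e,e⟩, [U P] is e; result e.
[[[Q V] [U P]] S]: e with e — neither is a function whose domain matches the other; composition fails here.

undefined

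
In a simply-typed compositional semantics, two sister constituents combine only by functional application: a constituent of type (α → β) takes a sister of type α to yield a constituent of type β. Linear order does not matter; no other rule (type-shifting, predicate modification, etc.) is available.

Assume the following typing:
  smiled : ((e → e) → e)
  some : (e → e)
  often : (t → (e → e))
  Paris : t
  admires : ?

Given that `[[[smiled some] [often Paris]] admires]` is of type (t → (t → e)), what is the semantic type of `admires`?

(e → (t → (t → e)))

For [[[smiled some] [often Paris]] admires] to have type (t → (t → e)) with [[smiled some] [often Paris]] of type e, admires must be the function: admires : (e → (t → (t → e))).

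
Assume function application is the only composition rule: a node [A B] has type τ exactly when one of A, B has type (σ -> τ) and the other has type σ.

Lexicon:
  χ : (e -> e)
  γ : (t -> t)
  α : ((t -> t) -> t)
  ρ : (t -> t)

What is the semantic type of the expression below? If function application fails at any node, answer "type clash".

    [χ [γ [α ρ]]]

[α ρ] — α of type ((t -> t) -> t) combines with ρ of type (t -> t): type t.
[γ [α ρ]] — γ of type (t -> t) combines with [α ρ] of type t: type t.
[χ [γ [α ρ]]]: (e -> e) and t cannot combine by function application — type clash.

type clash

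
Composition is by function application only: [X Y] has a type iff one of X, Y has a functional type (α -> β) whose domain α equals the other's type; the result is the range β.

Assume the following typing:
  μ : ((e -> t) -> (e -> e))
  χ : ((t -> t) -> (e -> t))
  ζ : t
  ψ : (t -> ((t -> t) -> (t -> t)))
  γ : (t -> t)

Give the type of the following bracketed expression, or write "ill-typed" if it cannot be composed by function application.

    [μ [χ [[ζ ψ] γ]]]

(e -> e)

[ζ ψ]: (t -> ((t -> t) -> (t -> t))) applied to t yields ((t -> t) -> (t -> t)).
[[ζ ψ] γ]: ((t -> t) -> (t -> t)) applied to (t -> t) yields (t -> t).
[χ [[ζ ψ] γ]]: ((t -> t) -> (e -> t)) applied to (t -> t) yields (e -> t).
[μ [χ [[ζ ψ] γ]]]: ((e -> t) -> (e -> e)) applied to (e -> t) yields (e -> e).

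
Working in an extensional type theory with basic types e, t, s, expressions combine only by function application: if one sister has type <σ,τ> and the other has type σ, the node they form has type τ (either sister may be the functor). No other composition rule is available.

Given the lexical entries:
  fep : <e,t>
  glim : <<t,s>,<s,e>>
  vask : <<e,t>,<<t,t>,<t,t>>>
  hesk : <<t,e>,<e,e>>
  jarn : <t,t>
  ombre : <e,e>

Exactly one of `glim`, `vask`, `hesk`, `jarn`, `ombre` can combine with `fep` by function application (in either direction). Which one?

vask

glim : <<t,s>,<s,e>> — fep needs e; glim needs <t,s>; neither fits.
vask — combines: vask : <<e,t>,<<t,t>,<t,t>>> takes fep : <e,t> as argument, giving <<t,t>,<t,t>>.
hesk : <<t,e>,<e,e>> — fep needs e; hesk needs <t,e>; neither fits.
jarn : <t,t> — fep needs e; jarn needs t; neither fits.
ombre : <e,e> — fep needs e; ombre needs e; neither fits.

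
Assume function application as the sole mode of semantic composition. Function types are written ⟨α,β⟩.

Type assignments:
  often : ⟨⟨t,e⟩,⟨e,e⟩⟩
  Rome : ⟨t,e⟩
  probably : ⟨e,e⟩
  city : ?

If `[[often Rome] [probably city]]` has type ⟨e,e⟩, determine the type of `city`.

For [[often Rome] [probably city]] to have type ⟨e,e⟩ with [often Rome] of type ⟨e,e⟩, [probably city] must be the function: [probably city] : ⟨⟨e,e⟩,⟨e,e⟩⟩.
For [probably city] to have type ⟨⟨e,e⟩,⟨e,e⟩⟩ with probably of type ⟨e,e⟩, city must be the function: city : ⟨⟨e,e⟩,⟨⟨e,e⟩,⟨e,e⟩⟩⟩.

⟨⟨e,e⟩,⟨⟨e,e⟩,⟨e,e⟩⟩⟩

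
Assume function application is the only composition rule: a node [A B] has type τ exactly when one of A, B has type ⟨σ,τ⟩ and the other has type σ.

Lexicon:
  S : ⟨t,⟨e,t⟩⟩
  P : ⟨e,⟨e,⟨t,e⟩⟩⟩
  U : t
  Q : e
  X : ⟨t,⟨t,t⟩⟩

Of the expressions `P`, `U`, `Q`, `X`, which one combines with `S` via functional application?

P : ⟨e,⟨e,⟨t,e⟩⟩⟩ — no; S wants t, and P wants e.
U — combines: S : ⟨t,⟨e,t⟩⟩ takes U : t as argument, giving ⟨e,t⟩.
Q : e — no; S wants t, and Q wants nothing (atomic).
X : ⟨t,⟨t,t⟩⟩ — no; S wants t, and X wants t.

U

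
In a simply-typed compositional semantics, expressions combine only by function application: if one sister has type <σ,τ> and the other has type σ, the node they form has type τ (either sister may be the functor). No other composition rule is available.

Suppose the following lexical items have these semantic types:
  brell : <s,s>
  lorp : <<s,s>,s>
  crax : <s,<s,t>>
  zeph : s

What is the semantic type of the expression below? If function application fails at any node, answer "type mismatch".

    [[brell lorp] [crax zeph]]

t

[brell lorp]: functor lorp : <<s,s>,s>, argument brell : <s,s>; result s.
[crax zeph]: functor crax : <s,<s,t>>, argument zeph : s; result <s,t>.
[[brell lorp] [crax zeph]]: functor [crax zeph] : <s,t>, argument [brell lorp] : s; result t.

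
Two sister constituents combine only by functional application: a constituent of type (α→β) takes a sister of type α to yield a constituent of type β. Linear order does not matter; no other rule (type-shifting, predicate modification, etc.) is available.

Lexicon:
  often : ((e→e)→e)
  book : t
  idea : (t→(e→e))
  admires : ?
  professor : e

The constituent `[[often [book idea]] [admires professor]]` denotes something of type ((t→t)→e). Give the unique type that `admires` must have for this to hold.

For [[often [book idea]] [admires professor]] to have type ((t→t)→e) with [often [book idea]] of type e, [admires professor] must be the function: [admires professor] : (e→((t→t)→e)).
For [admires professor] to have type (e→((t→t)→e)) with professor of type e, admires must be the function: admires : (e→(e→((t→t)→e))).

(e→(e→((t→t)→e)))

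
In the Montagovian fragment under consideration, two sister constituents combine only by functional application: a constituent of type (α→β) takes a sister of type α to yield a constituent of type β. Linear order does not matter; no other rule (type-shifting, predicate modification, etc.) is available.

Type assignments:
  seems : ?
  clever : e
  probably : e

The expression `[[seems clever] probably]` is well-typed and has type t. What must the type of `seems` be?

(e→(e→t))

[[seems clever] probably] must have type t. The sister probably has type e; that is not a function onto t, so [seems clever] must be the functor, of type (e→t).
[seems clever] must have type (e→t). The sister clever has type e; that is not a function onto (e→t), so seems must be the functor, of type (e→(e→t)).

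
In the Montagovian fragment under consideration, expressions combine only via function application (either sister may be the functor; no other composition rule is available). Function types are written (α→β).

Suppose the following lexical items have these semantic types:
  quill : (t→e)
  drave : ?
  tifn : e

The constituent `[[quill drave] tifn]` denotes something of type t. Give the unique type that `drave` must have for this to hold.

At [[quill drave] tifn] (required: t): tifn is e, which is not a function with range t; hence [quill drave] is the functor — type (e→t).
At [quill drave] (required: (e→t)): quill is (t→e), which is not a function with range (e→t); hence drave is the functor — type ((t→e)→(e→t)).

((t→e)→(e→t))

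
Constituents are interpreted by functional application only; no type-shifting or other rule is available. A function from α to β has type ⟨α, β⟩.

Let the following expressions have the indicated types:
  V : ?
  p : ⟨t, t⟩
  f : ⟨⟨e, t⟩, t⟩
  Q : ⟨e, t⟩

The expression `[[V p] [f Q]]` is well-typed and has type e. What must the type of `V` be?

[[V p] [f Q]] is required to be e. [f Q] : t cannot yield e as functor, so [V p] : ⟨t, e⟩.
[V p] is required to be ⟨t, e⟩. p : ⟨t, t⟩ cannot yield ⟨t, e⟩ as functor, so V : ⟨⟨t, t⟩, ⟨t, e⟩⟩.

⟨⟨t, t⟩, ⟨t, e⟩⟩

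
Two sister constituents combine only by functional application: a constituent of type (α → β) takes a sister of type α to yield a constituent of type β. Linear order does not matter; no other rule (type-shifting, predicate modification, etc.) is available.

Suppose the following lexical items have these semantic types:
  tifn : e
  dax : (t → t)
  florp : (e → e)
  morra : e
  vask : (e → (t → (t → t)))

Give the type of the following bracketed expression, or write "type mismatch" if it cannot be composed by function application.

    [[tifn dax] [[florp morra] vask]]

[tifn dax]: e with (t → t) — neither is a function whose domain matches the other; composition fails here.

type mismatch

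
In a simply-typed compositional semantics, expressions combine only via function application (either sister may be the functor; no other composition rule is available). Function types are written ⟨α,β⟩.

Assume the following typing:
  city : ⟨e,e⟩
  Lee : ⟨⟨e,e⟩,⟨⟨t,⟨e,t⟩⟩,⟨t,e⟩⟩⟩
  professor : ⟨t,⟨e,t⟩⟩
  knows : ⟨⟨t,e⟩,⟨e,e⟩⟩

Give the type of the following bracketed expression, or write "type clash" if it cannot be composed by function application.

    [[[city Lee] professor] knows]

⟨e,e⟩

[city Lee]: Lee is ⟨⟨e,e⟩,⟨⟨t,⟨e,t⟩⟩,⟨t,e⟩⟩⟩, city is ⟨e,e⟩; result ⟨⟨t,⟨e,t⟩⟩,⟨t,e⟩⟩.
[[city Lee] professor]: [city Lee] is ⟨⟨t,⟨e,t⟩⟩,⟨t,e⟩⟩, professor is ⟨t,⟨e,t⟩⟩; result ⟨t,e⟩.
[[[city Lee] professor] knows]: knows is ⟨⟨t,e⟩,⟨e,e⟩⟩, [[city Lee] professor] is ⟨t,e⟩; result ⟨e,e⟩.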